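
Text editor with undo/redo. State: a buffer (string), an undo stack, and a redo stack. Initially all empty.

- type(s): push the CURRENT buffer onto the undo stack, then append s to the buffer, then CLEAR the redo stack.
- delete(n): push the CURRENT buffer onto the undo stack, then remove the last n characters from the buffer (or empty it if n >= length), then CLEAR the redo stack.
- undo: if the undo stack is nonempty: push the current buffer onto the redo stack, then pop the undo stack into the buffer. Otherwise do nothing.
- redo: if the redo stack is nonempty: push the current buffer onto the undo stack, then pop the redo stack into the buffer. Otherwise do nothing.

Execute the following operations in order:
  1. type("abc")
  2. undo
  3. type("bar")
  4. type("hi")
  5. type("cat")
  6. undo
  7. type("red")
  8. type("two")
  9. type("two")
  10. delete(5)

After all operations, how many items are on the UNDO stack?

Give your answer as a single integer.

After op 1 (type): buf='abc' undo_depth=1 redo_depth=0
After op 2 (undo): buf='(empty)' undo_depth=0 redo_depth=1
After op 3 (type): buf='bar' undo_depth=1 redo_depth=0
After op 4 (type): buf='barhi' undo_depth=2 redo_depth=0
After op 5 (type): buf='barhicat' undo_depth=3 redo_depth=0
After op 6 (undo): buf='barhi' undo_depth=2 redo_depth=1
After op 7 (type): buf='barhired' undo_depth=3 redo_depth=0
After op 8 (type): buf='barhiredtwo' undo_depth=4 redo_depth=0
After op 9 (type): buf='barhiredtwotwo' undo_depth=5 redo_depth=0
After op 10 (delete): buf='barhiredt' undo_depth=6 redo_depth=0

Answer: 6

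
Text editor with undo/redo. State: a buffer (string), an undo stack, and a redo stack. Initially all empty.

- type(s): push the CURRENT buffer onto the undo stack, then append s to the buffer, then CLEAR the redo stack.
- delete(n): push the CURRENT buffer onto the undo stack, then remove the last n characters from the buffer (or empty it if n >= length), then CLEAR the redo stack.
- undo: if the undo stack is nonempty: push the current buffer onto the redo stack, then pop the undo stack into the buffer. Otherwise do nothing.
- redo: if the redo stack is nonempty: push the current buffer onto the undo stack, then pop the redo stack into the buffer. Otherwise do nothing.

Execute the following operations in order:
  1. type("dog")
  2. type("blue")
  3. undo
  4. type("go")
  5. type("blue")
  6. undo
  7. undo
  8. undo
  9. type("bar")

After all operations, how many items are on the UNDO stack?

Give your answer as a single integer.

Answer: 1

Derivation:
After op 1 (type): buf='dog' undo_depth=1 redo_depth=0
After op 2 (type): buf='dogblue' undo_depth=2 redo_depth=0
After op 3 (undo): buf='dog' undo_depth=1 redo_depth=1
After op 4 (type): buf='doggo' undo_depth=2 redo_depth=0
After op 5 (type): buf='doggoblue' undo_depth=3 redo_depth=0
After op 6 (undo): buf='doggo' undo_depth=2 redo_depth=1
After op 7 (undo): buf='dog' undo_depth=1 redo_depth=2
After op 8 (undo): buf='(empty)' undo_depth=0 redo_depth=3
After op 9 (type): buf='bar' undo_depth=1 redo_depth=0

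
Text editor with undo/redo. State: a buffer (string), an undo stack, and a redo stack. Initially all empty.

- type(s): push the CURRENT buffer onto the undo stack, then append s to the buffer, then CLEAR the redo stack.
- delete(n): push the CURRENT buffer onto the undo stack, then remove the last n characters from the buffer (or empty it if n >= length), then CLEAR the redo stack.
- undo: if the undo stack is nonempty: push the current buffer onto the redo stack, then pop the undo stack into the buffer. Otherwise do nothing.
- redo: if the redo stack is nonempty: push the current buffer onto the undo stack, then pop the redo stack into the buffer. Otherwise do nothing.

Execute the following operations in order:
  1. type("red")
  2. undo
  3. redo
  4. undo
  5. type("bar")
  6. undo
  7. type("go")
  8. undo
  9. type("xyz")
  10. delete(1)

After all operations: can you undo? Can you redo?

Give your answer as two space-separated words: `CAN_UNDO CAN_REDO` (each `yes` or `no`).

After op 1 (type): buf='red' undo_depth=1 redo_depth=0
After op 2 (undo): buf='(empty)' undo_depth=0 redo_depth=1
After op 3 (redo): buf='red' undo_depth=1 redo_depth=0
After op 4 (undo): buf='(empty)' undo_depth=0 redo_depth=1
After op 5 (type): buf='bar' undo_depth=1 redo_depth=0
After op 6 (undo): buf='(empty)' undo_depth=0 redo_depth=1
After op 7 (type): buf='go' undo_depth=1 redo_depth=0
After op 8 (undo): buf='(empty)' undo_depth=0 redo_depth=1
After op 9 (type): buf='xyz' undo_depth=1 redo_depth=0
After op 10 (delete): buf='xy' undo_depth=2 redo_depth=0

Answer: yes no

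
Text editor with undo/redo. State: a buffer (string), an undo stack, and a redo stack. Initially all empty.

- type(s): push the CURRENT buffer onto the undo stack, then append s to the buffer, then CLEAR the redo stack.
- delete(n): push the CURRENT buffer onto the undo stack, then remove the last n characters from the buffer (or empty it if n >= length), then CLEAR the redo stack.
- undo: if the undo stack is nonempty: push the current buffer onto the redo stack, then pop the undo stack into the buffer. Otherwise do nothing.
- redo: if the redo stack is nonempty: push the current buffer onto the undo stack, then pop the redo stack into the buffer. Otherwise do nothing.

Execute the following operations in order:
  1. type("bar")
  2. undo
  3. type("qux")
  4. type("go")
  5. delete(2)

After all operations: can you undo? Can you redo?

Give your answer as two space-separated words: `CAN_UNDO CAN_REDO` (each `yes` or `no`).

After op 1 (type): buf='bar' undo_depth=1 redo_depth=0
After op 2 (undo): buf='(empty)' undo_depth=0 redo_depth=1
After op 3 (type): buf='qux' undo_depth=1 redo_depth=0
After op 4 (type): buf='quxgo' undo_depth=2 redo_depth=0
After op 5 (delete): buf='qux' undo_depth=3 redo_depth=0

Answer: yes no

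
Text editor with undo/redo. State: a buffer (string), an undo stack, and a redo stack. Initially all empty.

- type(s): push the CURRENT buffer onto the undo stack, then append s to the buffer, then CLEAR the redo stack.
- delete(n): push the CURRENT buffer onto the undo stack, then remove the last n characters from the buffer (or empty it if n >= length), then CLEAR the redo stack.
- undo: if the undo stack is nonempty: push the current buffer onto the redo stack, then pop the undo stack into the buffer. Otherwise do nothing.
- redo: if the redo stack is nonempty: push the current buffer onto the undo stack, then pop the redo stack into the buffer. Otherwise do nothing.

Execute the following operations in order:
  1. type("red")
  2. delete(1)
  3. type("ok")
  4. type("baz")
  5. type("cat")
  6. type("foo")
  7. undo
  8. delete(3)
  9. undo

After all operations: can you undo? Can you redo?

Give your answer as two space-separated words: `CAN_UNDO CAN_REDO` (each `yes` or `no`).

After op 1 (type): buf='red' undo_depth=1 redo_depth=0
After op 2 (delete): buf='re' undo_depth=2 redo_depth=0
After op 3 (type): buf='reok' undo_depth=3 redo_depth=0
After op 4 (type): buf='reokbaz' undo_depth=4 redo_depth=0
After op 5 (type): buf='reokbazcat' undo_depth=5 redo_depth=0
After op 6 (type): buf='reokbazcatfoo' undo_depth=6 redo_depth=0
After op 7 (undo): buf='reokbazcat' undo_depth=5 redo_depth=1
After op 8 (delete): buf='reokbaz' undo_depth=6 redo_depth=0
After op 9 (undo): buf='reokbazcat' undo_depth=5 redo_depth=1

Answer: yes yes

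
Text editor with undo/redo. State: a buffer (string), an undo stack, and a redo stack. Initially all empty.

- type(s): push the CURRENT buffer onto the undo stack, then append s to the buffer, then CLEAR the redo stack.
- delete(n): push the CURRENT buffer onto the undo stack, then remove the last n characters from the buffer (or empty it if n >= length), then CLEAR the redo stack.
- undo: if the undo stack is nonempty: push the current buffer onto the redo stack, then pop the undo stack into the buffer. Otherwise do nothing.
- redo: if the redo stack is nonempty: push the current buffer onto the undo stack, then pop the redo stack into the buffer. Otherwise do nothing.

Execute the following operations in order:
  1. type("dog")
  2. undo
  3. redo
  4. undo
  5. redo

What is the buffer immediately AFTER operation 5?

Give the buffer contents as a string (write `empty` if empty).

Answer: dog

Derivation:
After op 1 (type): buf='dog' undo_depth=1 redo_depth=0
After op 2 (undo): buf='(empty)' undo_depth=0 redo_depth=1
After op 3 (redo): buf='dog' undo_depth=1 redo_depth=0
After op 4 (undo): buf='(empty)' undo_depth=0 redo_depth=1
After op 5 (redo): buf='dog' undo_depth=1 redo_depth=0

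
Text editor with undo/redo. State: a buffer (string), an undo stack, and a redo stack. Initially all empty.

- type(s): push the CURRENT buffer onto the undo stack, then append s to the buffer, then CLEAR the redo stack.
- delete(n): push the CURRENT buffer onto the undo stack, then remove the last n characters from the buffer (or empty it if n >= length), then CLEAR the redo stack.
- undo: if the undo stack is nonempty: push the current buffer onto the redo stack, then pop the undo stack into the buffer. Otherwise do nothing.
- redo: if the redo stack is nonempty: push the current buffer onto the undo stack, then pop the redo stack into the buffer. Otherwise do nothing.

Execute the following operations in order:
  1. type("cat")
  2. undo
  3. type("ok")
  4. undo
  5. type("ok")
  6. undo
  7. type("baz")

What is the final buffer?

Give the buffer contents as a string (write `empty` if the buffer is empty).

Answer: baz

Derivation:
After op 1 (type): buf='cat' undo_depth=1 redo_depth=0
After op 2 (undo): buf='(empty)' undo_depth=0 redo_depth=1
After op 3 (type): buf='ok' undo_depth=1 redo_depth=0
After op 4 (undo): buf='(empty)' undo_depth=0 redo_depth=1
After op 5 (type): buf='ok' undo_depth=1 redo_depth=0
After op 6 (undo): buf='(empty)' undo_depth=0 redo_depth=1
After op 7 (type): buf='baz' undo_depth=1 redo_depth=0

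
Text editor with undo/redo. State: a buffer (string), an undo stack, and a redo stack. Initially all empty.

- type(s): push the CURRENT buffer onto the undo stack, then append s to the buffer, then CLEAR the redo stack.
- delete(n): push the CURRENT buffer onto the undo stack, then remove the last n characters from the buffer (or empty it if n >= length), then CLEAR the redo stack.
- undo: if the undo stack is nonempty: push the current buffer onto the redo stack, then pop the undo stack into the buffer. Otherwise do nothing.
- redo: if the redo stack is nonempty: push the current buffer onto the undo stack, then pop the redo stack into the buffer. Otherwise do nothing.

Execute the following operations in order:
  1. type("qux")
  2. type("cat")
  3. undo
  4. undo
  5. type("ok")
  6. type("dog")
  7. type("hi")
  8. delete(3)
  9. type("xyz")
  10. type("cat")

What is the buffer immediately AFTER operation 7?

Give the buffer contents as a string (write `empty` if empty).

Answer: okdoghi

Derivation:
After op 1 (type): buf='qux' undo_depth=1 redo_depth=0
After op 2 (type): buf='quxcat' undo_depth=2 redo_depth=0
After op 3 (undo): buf='qux' undo_depth=1 redo_depth=1
After op 4 (undo): buf='(empty)' undo_depth=0 redo_depth=2
After op 5 (type): buf='ok' undo_depth=1 redo_depth=0
After op 6 (type): buf='okdog' undo_depth=2 redo_depth=0
After op 7 (type): buf='okdoghi' undo_depth=3 redo_depth=0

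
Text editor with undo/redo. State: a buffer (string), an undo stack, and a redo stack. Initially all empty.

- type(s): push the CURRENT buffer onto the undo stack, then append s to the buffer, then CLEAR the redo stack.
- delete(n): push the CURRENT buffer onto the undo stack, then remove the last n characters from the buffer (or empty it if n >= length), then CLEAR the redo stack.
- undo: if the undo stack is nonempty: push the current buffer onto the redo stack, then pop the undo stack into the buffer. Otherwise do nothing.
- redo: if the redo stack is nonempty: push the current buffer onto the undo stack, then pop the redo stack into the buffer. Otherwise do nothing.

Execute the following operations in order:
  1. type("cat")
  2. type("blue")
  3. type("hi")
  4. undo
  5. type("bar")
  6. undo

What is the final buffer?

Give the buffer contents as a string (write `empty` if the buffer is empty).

After op 1 (type): buf='cat' undo_depth=1 redo_depth=0
After op 2 (type): buf='catblue' undo_depth=2 redo_depth=0
After op 3 (type): buf='catbluehi' undo_depth=3 redo_depth=0
After op 4 (undo): buf='catblue' undo_depth=2 redo_depth=1
After op 5 (type): buf='catbluebar' undo_depth=3 redo_depth=0
After op 6 (undo): buf='catblue' undo_depth=2 redo_depth=1

Answer: catblue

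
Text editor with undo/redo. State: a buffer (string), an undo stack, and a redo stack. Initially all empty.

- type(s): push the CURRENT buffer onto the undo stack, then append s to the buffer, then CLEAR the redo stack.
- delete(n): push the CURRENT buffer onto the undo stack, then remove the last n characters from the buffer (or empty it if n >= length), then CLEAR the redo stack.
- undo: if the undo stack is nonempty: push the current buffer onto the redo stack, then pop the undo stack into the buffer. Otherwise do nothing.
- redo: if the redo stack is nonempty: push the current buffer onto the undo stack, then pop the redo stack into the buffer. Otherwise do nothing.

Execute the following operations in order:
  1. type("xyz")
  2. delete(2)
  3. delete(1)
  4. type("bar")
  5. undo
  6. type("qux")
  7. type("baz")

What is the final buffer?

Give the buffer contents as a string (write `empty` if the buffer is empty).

After op 1 (type): buf='xyz' undo_depth=1 redo_depth=0
After op 2 (delete): buf='x' undo_depth=2 redo_depth=0
After op 3 (delete): buf='(empty)' undo_depth=3 redo_depth=0
After op 4 (type): buf='bar' undo_depth=4 redo_depth=0
After op 5 (undo): buf='(empty)' undo_depth=3 redo_depth=1
After op 6 (type): buf='qux' undo_depth=4 redo_depth=0
After op 7 (type): buf='quxbaz' undo_depth=5 redo_depth=0

Answer: quxbaz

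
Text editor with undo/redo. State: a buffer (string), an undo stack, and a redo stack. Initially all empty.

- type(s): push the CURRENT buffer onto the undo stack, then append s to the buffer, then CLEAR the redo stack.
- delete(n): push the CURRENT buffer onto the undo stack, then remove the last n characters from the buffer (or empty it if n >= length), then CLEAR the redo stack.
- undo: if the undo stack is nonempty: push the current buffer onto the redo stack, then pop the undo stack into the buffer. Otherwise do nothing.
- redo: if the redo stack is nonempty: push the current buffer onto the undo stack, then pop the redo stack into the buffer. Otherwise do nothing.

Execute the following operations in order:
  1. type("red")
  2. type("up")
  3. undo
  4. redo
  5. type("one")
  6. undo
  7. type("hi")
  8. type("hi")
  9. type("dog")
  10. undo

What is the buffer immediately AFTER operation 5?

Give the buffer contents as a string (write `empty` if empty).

After op 1 (type): buf='red' undo_depth=1 redo_depth=0
After op 2 (type): buf='redup' undo_depth=2 redo_depth=0
After op 3 (undo): buf='red' undo_depth=1 redo_depth=1
After op 4 (redo): buf='redup' undo_depth=2 redo_depth=0
After op 5 (type): buf='redupone' undo_depth=3 redo_depth=0

Answer: redupone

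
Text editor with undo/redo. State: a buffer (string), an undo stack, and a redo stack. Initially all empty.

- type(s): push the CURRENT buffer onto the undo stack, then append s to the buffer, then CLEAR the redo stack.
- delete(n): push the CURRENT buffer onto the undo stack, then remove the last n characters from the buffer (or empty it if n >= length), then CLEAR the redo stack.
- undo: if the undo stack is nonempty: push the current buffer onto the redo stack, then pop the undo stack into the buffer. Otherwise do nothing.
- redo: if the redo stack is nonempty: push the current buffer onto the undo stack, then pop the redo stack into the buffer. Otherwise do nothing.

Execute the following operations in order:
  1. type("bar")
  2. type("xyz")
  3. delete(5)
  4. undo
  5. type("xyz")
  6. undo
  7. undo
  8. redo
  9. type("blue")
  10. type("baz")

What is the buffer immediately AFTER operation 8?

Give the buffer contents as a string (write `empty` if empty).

Answer: barxyz

Derivation:
After op 1 (type): buf='bar' undo_depth=1 redo_depth=0
After op 2 (type): buf='barxyz' undo_depth=2 redo_depth=0
After op 3 (delete): buf='b' undo_depth=3 redo_depth=0
After op 4 (undo): buf='barxyz' undo_depth=2 redo_depth=1
After op 5 (type): buf='barxyzxyz' undo_depth=3 redo_depth=0
After op 6 (undo): buf='barxyz' undo_depth=2 redo_depth=1
After op 7 (undo): buf='bar' undo_depth=1 redo_depth=2
After op 8 (redo): buf='barxyz' undo_depth=2 redo_depth=1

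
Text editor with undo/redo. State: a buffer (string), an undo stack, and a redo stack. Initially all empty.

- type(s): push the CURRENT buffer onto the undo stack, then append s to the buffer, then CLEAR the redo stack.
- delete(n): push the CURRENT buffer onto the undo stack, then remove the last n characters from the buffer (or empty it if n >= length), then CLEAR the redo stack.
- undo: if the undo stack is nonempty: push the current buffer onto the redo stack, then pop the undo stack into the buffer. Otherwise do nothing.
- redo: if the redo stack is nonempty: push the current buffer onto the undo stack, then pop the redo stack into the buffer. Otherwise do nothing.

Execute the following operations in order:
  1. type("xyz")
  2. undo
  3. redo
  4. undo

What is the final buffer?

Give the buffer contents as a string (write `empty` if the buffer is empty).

Answer: empty

Derivation:
After op 1 (type): buf='xyz' undo_depth=1 redo_depth=0
After op 2 (undo): buf='(empty)' undo_depth=0 redo_depth=1
After op 3 (redo): buf='xyz' undo_depth=1 redo_depth=0
After op 4 (undo): buf='(empty)' undo_depth=0 redo_depth=1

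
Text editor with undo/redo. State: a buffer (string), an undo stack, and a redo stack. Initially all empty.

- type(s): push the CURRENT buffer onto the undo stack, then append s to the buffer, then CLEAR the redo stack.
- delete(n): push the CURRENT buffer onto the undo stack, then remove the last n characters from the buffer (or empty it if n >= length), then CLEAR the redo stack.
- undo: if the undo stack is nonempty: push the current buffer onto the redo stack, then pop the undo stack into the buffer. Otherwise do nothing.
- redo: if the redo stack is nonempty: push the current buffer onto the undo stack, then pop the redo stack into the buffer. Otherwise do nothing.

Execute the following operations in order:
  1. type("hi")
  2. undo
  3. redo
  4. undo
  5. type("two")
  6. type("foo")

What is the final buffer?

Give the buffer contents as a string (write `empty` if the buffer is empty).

After op 1 (type): buf='hi' undo_depth=1 redo_depth=0
After op 2 (undo): buf='(empty)' undo_depth=0 redo_depth=1
After op 3 (redo): buf='hi' undo_depth=1 redo_depth=0
After op 4 (undo): buf='(empty)' undo_depth=0 redo_depth=1
After op 5 (type): buf='two' undo_depth=1 redo_depth=0
After op 6 (type): buf='twofoo' undo_depth=2 redo_depth=0

Answer: twofoo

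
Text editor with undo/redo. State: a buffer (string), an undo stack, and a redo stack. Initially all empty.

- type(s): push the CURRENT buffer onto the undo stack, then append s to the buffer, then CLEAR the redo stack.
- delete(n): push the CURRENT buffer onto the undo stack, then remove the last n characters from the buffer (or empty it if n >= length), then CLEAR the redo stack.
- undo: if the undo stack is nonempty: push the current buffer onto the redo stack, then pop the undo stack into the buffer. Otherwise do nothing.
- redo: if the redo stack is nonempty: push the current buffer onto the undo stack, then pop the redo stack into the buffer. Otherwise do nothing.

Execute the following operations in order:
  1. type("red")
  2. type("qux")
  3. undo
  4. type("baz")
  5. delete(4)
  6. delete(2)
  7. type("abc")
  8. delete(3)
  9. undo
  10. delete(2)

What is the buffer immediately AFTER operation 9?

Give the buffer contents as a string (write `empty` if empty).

After op 1 (type): buf='red' undo_depth=1 redo_depth=0
After op 2 (type): buf='redqux' undo_depth=2 redo_depth=0
After op 3 (undo): buf='red' undo_depth=1 redo_depth=1
After op 4 (type): buf='redbaz' undo_depth=2 redo_depth=0
After op 5 (delete): buf='re' undo_depth=3 redo_depth=0
After op 6 (delete): buf='(empty)' undo_depth=4 redo_depth=0
After op 7 (type): buf='abc' undo_depth=5 redo_depth=0
After op 8 (delete): buf='(empty)' undo_depth=6 redo_depth=0
After op 9 (undo): buf='abc' undo_depth=5 redo_depth=1

Answer: abc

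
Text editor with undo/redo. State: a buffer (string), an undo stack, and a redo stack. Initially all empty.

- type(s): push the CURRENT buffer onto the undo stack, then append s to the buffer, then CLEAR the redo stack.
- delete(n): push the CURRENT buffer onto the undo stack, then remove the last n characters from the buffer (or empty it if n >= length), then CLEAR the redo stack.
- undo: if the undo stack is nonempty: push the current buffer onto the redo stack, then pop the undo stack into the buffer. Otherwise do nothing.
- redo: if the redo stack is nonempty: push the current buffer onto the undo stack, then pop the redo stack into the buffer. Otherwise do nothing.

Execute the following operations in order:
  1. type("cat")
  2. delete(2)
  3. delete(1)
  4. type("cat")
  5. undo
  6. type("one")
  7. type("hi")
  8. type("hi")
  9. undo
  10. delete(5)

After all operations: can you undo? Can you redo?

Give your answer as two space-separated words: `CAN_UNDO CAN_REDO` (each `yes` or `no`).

After op 1 (type): buf='cat' undo_depth=1 redo_depth=0
After op 2 (delete): buf='c' undo_depth=2 redo_depth=0
After op 3 (delete): buf='(empty)' undo_depth=3 redo_depth=0
After op 4 (type): buf='cat' undo_depth=4 redo_depth=0
After op 5 (undo): buf='(empty)' undo_depth=3 redo_depth=1
After op 6 (type): buf='one' undo_depth=4 redo_depth=0
After op 7 (type): buf='onehi' undo_depth=5 redo_depth=0
After op 8 (type): buf='onehihi' undo_depth=6 redo_depth=0
After op 9 (undo): buf='onehi' undo_depth=5 redo_depth=1
After op 10 (delete): buf='(empty)' undo_depth=6 redo_depth=0

Answer: yes no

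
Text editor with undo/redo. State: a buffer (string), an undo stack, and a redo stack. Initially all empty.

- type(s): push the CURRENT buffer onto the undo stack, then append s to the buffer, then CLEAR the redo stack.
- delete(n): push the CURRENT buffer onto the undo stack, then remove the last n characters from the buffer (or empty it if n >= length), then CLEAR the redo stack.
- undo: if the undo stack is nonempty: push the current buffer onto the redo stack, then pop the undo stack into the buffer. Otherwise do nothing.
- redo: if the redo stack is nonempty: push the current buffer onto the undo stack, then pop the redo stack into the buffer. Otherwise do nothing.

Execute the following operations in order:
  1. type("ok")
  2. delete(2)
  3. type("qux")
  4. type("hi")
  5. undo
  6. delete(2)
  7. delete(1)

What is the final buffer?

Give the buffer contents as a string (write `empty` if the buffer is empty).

Answer: empty

Derivation:
After op 1 (type): buf='ok' undo_depth=1 redo_depth=0
After op 2 (delete): buf='(empty)' undo_depth=2 redo_depth=0
After op 3 (type): buf='qux' undo_depth=3 redo_depth=0
After op 4 (type): buf='quxhi' undo_depth=4 redo_depth=0
After op 5 (undo): buf='qux' undo_depth=3 redo_depth=1
After op 6 (delete): buf='q' undo_depth=4 redo_depth=0
After op 7 (delete): buf='(empty)' undo_depth=5 redo_depth=0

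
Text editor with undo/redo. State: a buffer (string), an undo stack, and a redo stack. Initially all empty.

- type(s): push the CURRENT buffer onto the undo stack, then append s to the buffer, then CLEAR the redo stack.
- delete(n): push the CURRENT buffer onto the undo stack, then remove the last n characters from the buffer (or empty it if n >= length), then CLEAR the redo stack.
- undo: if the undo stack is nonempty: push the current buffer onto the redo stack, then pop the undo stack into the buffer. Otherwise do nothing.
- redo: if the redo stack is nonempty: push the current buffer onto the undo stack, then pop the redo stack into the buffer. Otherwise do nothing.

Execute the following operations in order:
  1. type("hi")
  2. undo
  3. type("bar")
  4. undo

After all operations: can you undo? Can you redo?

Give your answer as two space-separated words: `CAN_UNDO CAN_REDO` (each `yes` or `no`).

After op 1 (type): buf='hi' undo_depth=1 redo_depth=0
After op 2 (undo): buf='(empty)' undo_depth=0 redo_depth=1
After op 3 (type): buf='bar' undo_depth=1 redo_depth=0
After op 4 (undo): buf='(empty)' undo_depth=0 redo_depth=1

Answer: no yes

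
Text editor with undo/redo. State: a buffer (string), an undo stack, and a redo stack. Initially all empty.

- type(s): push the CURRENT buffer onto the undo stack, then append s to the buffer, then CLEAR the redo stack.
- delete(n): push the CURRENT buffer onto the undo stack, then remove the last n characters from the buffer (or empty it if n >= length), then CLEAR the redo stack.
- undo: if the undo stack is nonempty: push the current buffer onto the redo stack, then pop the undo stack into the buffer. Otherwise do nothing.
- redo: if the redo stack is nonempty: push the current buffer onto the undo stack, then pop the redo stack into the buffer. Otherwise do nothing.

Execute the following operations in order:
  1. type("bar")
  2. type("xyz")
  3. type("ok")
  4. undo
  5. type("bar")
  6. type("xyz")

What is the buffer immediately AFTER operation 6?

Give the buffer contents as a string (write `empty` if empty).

Answer: barxyzbarxyz

Derivation:
After op 1 (type): buf='bar' undo_depth=1 redo_depth=0
After op 2 (type): buf='barxyz' undo_depth=2 redo_depth=0
After op 3 (type): buf='barxyzok' undo_depth=3 redo_depth=0
After op 4 (undo): buf='barxyz' undo_depth=2 redo_depth=1
After op 5 (type): buf='barxyzbar' undo_depth=3 redo_depth=0
After op 6 (type): buf='barxyzbarxyz' undo_depth=4 redo_depth=0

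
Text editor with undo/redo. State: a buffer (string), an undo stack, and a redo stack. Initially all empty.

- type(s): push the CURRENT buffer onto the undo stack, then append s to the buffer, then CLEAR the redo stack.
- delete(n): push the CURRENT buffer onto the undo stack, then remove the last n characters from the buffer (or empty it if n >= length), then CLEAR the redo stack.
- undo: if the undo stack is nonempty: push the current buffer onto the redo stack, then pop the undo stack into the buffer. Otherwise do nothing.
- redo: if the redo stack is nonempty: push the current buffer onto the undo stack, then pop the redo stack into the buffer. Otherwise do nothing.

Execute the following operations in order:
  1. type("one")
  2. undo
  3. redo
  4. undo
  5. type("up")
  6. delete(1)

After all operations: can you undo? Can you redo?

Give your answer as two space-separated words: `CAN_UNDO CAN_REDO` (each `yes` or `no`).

After op 1 (type): buf='one' undo_depth=1 redo_depth=0
After op 2 (undo): buf='(empty)' undo_depth=0 redo_depth=1
After op 3 (redo): buf='one' undo_depth=1 redo_depth=0
After op 4 (undo): buf='(empty)' undo_depth=0 redo_depth=1
After op 5 (type): buf='up' undo_depth=1 redo_depth=0
After op 6 (delete): buf='u' undo_depth=2 redo_depth=0

Answer: yes no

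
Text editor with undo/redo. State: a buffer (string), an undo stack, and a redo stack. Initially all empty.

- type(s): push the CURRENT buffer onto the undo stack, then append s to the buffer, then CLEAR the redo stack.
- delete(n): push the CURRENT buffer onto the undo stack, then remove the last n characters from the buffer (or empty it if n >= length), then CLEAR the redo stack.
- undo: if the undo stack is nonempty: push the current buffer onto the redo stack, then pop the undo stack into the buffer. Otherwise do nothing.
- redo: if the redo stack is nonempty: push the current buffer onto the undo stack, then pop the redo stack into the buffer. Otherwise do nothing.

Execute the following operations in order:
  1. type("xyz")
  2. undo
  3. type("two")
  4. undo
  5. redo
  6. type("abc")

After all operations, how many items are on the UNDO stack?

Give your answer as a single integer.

Answer: 2

Derivation:
After op 1 (type): buf='xyz' undo_depth=1 redo_depth=0
After op 2 (undo): buf='(empty)' undo_depth=0 redo_depth=1
After op 3 (type): buf='two' undo_depth=1 redo_depth=0
After op 4 (undo): buf='(empty)' undo_depth=0 redo_depth=1
After op 5 (redo): buf='two' undo_depth=1 redo_depth=0
After op 6 (type): buf='twoabc' undo_depth=2 redo_depth=0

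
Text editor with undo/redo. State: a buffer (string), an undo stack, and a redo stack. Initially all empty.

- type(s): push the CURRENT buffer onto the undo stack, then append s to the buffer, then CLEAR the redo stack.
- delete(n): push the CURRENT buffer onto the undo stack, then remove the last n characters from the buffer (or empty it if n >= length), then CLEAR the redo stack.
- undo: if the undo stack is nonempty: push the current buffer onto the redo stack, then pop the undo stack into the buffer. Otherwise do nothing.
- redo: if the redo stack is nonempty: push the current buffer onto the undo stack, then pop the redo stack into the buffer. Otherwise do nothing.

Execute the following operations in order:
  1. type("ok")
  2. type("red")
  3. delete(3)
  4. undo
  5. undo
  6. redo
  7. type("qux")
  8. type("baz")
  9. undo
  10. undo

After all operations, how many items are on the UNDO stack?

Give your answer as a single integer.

Answer: 2

Derivation:
After op 1 (type): buf='ok' undo_depth=1 redo_depth=0
After op 2 (type): buf='okred' undo_depth=2 redo_depth=0
After op 3 (delete): buf='ok' undo_depth=3 redo_depth=0
After op 4 (undo): buf='okred' undo_depth=2 redo_depth=1
After op 5 (undo): buf='ok' undo_depth=1 redo_depth=2
After op 6 (redo): buf='okred' undo_depth=2 redo_depth=1
After op 7 (type): buf='okredqux' undo_depth=3 redo_depth=0
After op 8 (type): buf='okredquxbaz' undo_depth=4 redo_depth=0
After op 9 (undo): buf='okredqux' undo_depth=3 redo_depth=1
After op 10 (undo): buf='okred' undo_depth=2 redo_depth=2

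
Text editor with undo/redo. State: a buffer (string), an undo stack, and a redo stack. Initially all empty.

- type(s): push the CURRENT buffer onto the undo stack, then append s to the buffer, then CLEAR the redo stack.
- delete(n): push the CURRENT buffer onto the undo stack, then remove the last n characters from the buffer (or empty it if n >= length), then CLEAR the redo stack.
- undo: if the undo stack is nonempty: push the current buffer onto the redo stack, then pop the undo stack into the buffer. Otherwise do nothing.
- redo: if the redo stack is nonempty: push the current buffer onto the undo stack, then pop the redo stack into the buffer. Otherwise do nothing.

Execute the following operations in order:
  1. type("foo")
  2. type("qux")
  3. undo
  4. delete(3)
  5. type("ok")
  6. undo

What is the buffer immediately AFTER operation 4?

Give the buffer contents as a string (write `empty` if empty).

After op 1 (type): buf='foo' undo_depth=1 redo_depth=0
After op 2 (type): buf='fooqux' undo_depth=2 redo_depth=0
After op 3 (undo): buf='foo' undo_depth=1 redo_depth=1
After op 4 (delete): buf='(empty)' undo_depth=2 redo_depth=0

Answer: empty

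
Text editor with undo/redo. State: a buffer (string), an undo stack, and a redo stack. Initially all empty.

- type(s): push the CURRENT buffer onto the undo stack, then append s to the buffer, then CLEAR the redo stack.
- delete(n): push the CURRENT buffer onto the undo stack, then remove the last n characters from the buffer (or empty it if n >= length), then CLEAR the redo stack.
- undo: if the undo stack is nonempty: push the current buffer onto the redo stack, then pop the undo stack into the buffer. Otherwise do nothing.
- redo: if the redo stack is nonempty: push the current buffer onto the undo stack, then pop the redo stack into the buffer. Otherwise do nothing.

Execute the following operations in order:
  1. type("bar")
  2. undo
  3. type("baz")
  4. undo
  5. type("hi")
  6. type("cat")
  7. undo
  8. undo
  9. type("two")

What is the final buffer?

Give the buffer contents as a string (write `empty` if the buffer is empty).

Answer: two

Derivation:
After op 1 (type): buf='bar' undo_depth=1 redo_depth=0
After op 2 (undo): buf='(empty)' undo_depth=0 redo_depth=1
After op 3 (type): buf='baz' undo_depth=1 redo_depth=0
After op 4 (undo): buf='(empty)' undo_depth=0 redo_depth=1
After op 5 (type): buf='hi' undo_depth=1 redo_depth=0
After op 6 (type): buf='hicat' undo_depth=2 redo_depth=0
After op 7 (undo): buf='hi' undo_depth=1 redo_depth=1
After op 8 (undo): buf='(empty)' undo_depth=0 redo_depth=2
After op 9 (type): buf='two' undo_depth=1 redo_depth=0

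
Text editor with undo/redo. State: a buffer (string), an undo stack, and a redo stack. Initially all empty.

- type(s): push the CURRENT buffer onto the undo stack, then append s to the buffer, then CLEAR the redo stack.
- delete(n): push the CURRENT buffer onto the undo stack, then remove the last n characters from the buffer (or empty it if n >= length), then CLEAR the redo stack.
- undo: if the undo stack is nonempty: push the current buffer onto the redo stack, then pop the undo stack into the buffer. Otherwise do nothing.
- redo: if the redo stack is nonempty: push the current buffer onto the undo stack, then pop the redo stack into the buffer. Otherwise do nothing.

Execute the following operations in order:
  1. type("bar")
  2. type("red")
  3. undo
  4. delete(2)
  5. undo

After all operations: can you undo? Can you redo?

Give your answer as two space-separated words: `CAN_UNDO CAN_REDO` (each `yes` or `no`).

After op 1 (type): buf='bar' undo_depth=1 redo_depth=0
After op 2 (type): buf='barred' undo_depth=2 redo_depth=0
After op 3 (undo): buf='bar' undo_depth=1 redo_depth=1
After op 4 (delete): buf='b' undo_depth=2 redo_depth=0
After op 5 (undo): buf='bar' undo_depth=1 redo_depth=1

Answer: yes yes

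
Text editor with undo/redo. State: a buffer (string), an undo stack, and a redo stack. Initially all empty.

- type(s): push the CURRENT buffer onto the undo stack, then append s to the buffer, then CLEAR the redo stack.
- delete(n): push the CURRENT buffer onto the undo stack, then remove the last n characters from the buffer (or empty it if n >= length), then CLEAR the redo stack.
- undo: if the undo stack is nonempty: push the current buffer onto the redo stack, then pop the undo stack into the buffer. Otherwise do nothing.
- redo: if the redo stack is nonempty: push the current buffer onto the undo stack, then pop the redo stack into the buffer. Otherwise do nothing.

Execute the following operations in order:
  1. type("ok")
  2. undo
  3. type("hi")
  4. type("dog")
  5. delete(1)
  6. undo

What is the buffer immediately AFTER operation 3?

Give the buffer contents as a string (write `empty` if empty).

After op 1 (type): buf='ok' undo_depth=1 redo_depth=0
After op 2 (undo): buf='(empty)' undo_depth=0 redo_depth=1
After op 3 (type): buf='hi' undo_depth=1 redo_depth=0

Answer: hi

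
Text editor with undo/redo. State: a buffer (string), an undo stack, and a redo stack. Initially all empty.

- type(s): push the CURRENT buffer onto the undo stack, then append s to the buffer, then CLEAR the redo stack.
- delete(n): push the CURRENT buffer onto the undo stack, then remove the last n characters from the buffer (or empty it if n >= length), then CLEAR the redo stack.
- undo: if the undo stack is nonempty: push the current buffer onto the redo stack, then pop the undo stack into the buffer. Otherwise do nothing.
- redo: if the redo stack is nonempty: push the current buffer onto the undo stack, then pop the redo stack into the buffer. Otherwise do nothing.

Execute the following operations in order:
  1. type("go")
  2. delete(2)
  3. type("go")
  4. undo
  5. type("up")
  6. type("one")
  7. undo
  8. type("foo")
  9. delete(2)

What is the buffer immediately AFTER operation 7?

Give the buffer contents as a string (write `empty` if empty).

Answer: up

Derivation:
After op 1 (type): buf='go' undo_depth=1 redo_depth=0
After op 2 (delete): buf='(empty)' undo_depth=2 redo_depth=0
After op 3 (type): buf='go' undo_depth=3 redo_depth=0
After op 4 (undo): buf='(empty)' undo_depth=2 redo_depth=1
After op 5 (type): buf='up' undo_depth=3 redo_depth=0
After op 6 (type): buf='upone' undo_depth=4 redo_depth=0
After op 7 (undo): buf='up' undo_depth=3 redo_depth=1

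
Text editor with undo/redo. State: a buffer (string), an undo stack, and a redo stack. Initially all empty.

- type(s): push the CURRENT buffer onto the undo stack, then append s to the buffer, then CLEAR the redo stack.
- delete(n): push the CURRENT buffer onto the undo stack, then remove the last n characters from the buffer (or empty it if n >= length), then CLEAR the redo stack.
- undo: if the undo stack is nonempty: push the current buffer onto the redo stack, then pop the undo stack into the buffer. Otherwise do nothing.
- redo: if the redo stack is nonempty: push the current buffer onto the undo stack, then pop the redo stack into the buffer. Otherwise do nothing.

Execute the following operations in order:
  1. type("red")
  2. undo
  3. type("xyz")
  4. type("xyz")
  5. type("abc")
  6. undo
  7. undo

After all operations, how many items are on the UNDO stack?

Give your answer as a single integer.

Answer: 1

Derivation:
After op 1 (type): buf='red' undo_depth=1 redo_depth=0
After op 2 (undo): buf='(empty)' undo_depth=0 redo_depth=1
After op 3 (type): buf='xyz' undo_depth=1 redo_depth=0
After op 4 (type): buf='xyzxyz' undo_depth=2 redo_depth=0
After op 5 (type): buf='xyzxyzabc' undo_depth=3 redo_depth=0
After op 6 (undo): buf='xyzxyz' undo_depth=2 redo_depth=1
After op 7 (undo): buf='xyz' undo_depth=1 redo_depth=2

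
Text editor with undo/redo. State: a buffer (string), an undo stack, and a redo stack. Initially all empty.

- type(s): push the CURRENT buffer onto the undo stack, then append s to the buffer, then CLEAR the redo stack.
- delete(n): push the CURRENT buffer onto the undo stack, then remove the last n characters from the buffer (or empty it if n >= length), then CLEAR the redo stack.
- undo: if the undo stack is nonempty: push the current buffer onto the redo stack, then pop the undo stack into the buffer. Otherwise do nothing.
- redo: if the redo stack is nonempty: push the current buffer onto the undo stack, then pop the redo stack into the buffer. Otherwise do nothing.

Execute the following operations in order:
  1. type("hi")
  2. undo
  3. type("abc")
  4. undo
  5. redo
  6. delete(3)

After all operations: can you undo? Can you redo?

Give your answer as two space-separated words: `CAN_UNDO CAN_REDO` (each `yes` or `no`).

After op 1 (type): buf='hi' undo_depth=1 redo_depth=0
After op 2 (undo): buf='(empty)' undo_depth=0 redo_depth=1
After op 3 (type): buf='abc' undo_depth=1 redo_depth=0
After op 4 (undo): buf='(empty)' undo_depth=0 redo_depth=1
After op 5 (redo): buf='abc' undo_depth=1 redo_depth=0
After op 6 (delete): buf='(empty)' undo_depth=2 redo_depth=0

Answer: yes no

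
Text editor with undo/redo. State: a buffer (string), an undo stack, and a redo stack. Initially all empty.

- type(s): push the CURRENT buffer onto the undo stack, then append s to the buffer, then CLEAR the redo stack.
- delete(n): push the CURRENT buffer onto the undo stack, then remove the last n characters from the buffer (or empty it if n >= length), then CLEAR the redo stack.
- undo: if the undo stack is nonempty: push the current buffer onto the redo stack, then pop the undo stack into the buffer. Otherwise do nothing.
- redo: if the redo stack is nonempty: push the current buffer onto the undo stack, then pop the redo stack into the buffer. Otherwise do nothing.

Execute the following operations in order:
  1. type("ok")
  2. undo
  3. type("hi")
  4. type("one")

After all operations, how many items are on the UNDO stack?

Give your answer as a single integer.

After op 1 (type): buf='ok' undo_depth=1 redo_depth=0
After op 2 (undo): buf='(empty)' undo_depth=0 redo_depth=1
After op 3 (type): buf='hi' undo_depth=1 redo_depth=0
After op 4 (type): buf='hione' undo_depth=2 redo_depth=0

Answer: 2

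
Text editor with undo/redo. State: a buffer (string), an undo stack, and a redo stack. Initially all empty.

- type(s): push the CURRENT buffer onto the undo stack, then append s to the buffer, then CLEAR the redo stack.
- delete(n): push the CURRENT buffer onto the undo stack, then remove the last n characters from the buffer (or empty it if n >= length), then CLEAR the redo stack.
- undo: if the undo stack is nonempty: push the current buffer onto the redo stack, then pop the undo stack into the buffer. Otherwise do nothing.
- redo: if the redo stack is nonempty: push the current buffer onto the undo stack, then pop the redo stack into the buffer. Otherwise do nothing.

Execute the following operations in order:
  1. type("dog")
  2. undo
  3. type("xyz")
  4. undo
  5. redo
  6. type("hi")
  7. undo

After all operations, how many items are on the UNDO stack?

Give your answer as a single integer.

Answer: 1

Derivation:
After op 1 (type): buf='dog' undo_depth=1 redo_depth=0
After op 2 (undo): buf='(empty)' undo_depth=0 redo_depth=1
After op 3 (type): buf='xyz' undo_depth=1 redo_depth=0
After op 4 (undo): buf='(empty)' undo_depth=0 redo_depth=1
After op 5 (redo): buf='xyz' undo_depth=1 redo_depth=0
After op 6 (type): buf='xyzhi' undo_depth=2 redo_depth=0
After op 7 (undo): buf='xyz' undo_depth=1 redo_depth=1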